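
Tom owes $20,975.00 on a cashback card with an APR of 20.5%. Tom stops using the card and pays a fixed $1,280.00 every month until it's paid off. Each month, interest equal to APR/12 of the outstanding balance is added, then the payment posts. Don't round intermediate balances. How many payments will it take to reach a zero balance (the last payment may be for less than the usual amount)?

20 months

Monthly rate r = 20.5%/12 = 1.70833% = 0.0170833.
Recurrence: B ← B·(1+r) − $1,280.00.
Month 1: interest $358.32; balance after payment $20,053.32.
Month 2: interest $342.58; balance after payment $19,115.90.
Closed form: n = −ln(1 − rB₀/P)/ln(1+r) = −ln(0.72006)/ln(1.01708) ≈ 19.388, so the balance reaches zero during payment 20.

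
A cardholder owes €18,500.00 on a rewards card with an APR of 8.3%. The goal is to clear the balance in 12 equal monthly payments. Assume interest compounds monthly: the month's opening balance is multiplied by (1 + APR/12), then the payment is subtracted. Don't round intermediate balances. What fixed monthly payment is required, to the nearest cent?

€1,611.85

Monthly rate r = 8.3%/12 = 0.691667% = 0.00691667.
Level-payment amortization: P = B₀·r / (1 − (1+r)^(−n)) = 18500.00·0.00691667 / (1 − 1.00692^(−12)).
Denominator 1 − (1+r)^(−12) = 0.079385848.
P = 127.958 / 0.079385848 ≈ 1611.85.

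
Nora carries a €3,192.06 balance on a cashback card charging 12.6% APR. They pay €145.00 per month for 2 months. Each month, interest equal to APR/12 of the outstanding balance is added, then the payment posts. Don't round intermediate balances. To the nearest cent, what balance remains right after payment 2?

€2,967.92

Monthly rate r = 12.6%/12 = 1.05% = 0.0105.
Each month: B ← B·(1+r) − €145.00.
Month 1: interest €33.52; balance after payment €3,080.58.
Month 2: interest €32.35; balance after payment €2,967.92.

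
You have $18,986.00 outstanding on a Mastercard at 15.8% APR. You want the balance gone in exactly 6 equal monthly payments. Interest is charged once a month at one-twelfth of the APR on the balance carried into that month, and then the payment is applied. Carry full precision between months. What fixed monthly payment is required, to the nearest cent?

Monthly rate r = 15.8%/12 = 1.31667% = 0.0131667.
Level-payment amortization: P = B₀·r / (1 − (1+r)^(−n)) = 18986.00·0.0131667 / (1 − 1.01317^(−6)).
Denominator 1 − (1+r)^(−6) = 0.0754835521.
P = 249.982 / 0.0754835521 ≈ 3311.75.

$3,311.75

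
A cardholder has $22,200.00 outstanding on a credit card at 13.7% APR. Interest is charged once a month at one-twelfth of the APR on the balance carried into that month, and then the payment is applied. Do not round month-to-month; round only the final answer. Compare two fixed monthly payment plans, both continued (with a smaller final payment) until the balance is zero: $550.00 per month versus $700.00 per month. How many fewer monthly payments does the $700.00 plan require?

Monthly rate r = 13.7%/12 = 1.14167% = 0.0114167.
At $550.00/mo: n = ⌈−ln(1 − rB₀/P)/ln(1+r)⌉ = 55 payments (last $228.23); total interest = total paid − $22,200.00 = $7,728.23.
At $700.00/mo: 40 payments (last $420.35); total interest $5,520.35.
Payments saved = 55 − 40 = 15.

15 fewer payments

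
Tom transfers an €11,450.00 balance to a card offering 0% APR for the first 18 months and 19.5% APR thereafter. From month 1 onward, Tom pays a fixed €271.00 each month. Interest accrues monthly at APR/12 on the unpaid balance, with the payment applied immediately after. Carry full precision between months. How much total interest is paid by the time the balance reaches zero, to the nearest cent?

Promo months 1–18 at r₀ = 0%/12 = 0; months 19+ at r₁ = 19.5%/12 = 0.01625.
After month 18 (no interest yet): B = €11,450.00 − 18·€271.00 = €6,572.00.
Then at r₁ with €271.00/mo: n₂ = −ln(1 − r₁·B/P)/ln(1+r₁) ≈ 31.08 → 32 more payments.
Total paid = 49·€271.00 + €22.06 = €13,301.06; interest = €13,301.06 − €11,450.00 = €1,851.06.

€1,851.06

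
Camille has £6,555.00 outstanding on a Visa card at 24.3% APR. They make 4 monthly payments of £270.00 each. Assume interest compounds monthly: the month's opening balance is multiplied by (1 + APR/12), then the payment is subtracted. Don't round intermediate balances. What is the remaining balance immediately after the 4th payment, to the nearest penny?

£5,989.05

Monthly rate r = 24.3%/12 = 2.025% = 0.02025.
Each month: B ← B·(1+r) − £270.00.
Month 1: interest £132.74; balance after payment £6,417.74.
Month 2: interest £129.96; balance after payment £6,277.70.
Month 3: interest £127.12; balance after payment £6,134.82.
Month 4: interest £124.23; balance after payment £5,989.05.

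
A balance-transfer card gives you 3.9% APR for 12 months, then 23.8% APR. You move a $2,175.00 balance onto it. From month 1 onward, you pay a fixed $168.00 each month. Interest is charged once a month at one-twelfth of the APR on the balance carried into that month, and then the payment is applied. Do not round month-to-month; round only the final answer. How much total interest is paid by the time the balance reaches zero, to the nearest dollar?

$55

Promo months 1–12 at r₀ = 3.9%/12 = 0.00325; months 13+ at r₁ = 23.8%/12 = 0.0198333.
After month 12: iterate B ← B·(1+r₀) − $168.00 for 12 months → $208.93.
Then at r₁ with $168.00/mo: n₂ = −ln(1 − r₁·B/P)/ln(1+r₁) ≈ 1.27 → 2 more payments.
Total paid = 13·$168.00 + $45.97 = $2,229.97; interest = $2,229.97 − $2,175.00 = $54.97.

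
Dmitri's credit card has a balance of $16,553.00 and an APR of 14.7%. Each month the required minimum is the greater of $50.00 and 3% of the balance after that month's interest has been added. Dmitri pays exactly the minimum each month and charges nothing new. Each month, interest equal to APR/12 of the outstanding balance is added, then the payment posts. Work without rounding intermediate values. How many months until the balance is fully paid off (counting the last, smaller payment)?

169 months

Monthly rate r = 14.7%/12 = 1.225% = 0.01225.
While 3% of the post-interest balance exceeds $50.00, each month B ← (B·(1+r))·(1 − 0.03), i.e. B shrinks by the factor (1+r)·0.97 = 0.98188.
This holds for months 1–127. Entering month 128 the balance is $1,623.44; 3% of the post-interest balance is now below $50.00, so the flat $50.00 minimum applies from here.
From month 128 a fixed $50.00 at rate r clears $1,623.44 in 42 more payments. Total: 127 + 42 = 169 months.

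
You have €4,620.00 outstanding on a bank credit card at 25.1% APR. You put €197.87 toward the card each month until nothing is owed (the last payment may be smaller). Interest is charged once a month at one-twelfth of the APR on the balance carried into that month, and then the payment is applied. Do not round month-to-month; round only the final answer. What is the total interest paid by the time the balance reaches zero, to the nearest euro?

€1,786

Monthly rate r = 25.1%/12 = 2.09167% = 0.0209167.
Payoff takes n = ⌈−ln(1 − rB₀/P)/ln(1+r)⌉ = ⌈32.374⌉ = 33 payments; the last is €74.43.
Total paid = 32·€197.87 + €74.43 = €6,406.27.
Total interest = total paid − principal = €6,406.27 − €4,620.00 = €1,786.27.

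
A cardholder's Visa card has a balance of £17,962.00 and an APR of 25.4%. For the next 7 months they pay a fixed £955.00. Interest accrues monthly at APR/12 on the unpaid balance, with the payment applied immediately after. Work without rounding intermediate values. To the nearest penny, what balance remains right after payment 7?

£13,673.66

Monthly rate r = 25.4%/12 = 2.11667% = 0.0211667.
Each month: B ← B·(1+r) − £955.00.
Month 1: interest £380.20; balance after payment £17,387.20.
Month 2: interest £368.03; balance after payment £16,800.22.
Month 3: interest £355.60; balance after payment £16,200.83.
Month 4: interest £342.92; balance after payment £15,588.75.
Month 5: interest £329.96; balance after payment £14,963.71.
Month 6: interest £316.73; balance after payment £14,325.44.
Month 7: interest £303.22; balance after payment £13,673.66.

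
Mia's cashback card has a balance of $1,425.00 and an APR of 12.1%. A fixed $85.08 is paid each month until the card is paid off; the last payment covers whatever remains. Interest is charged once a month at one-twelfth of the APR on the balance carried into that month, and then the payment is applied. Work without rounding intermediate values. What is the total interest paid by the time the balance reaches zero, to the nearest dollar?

Monthly rate r = 12.1%/12 = 1.00833% = 0.0100833.
Payoff takes n = ⌈−ln(1 − rB₀/P)/ln(1+r)⌉ = ⌈18.438⌉ = 19 payments; the last is $37.39.
Total paid = 18·$85.08 + $37.39 = $1,568.83.
Total interest = total paid − principal = $1,568.83 − $1,425.00 = $143.83.

$144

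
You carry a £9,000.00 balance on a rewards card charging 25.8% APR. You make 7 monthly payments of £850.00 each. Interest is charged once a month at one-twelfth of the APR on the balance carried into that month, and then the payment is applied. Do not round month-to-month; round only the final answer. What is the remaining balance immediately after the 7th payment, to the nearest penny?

£4,097.24

Monthly rate r = 25.8%/12 = 2.15% = 0.0215.
Each month: B ← B·(1+r) − £850.00.
Month 1: interest £193.50; balance after payment £8,343.50.
Month 2: interest £179.39; balance after payment £7,672.89.
Month 3: interest £164.97; balance after payment £6,987.85.
Month 4: interest £150.24; balance after payment £6,288.09.
Month 5: interest £135.19; balance after payment £5,573.29.
Month 6: interest £119.83; balance after payment £4,843.11.
Month 7: interest £104.13; balance after payment £4,097.24.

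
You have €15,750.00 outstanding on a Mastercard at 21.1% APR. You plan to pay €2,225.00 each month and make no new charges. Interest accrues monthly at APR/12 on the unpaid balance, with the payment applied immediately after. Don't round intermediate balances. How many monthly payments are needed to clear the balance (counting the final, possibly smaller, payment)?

Monthly rate r = 21.1%/12 = 1.75833% = 0.0175833.
Recurrence: B ← B·(1+r) − €2,225.00.
Month 1: interest €276.94; balance after payment €13,801.94.
Month 2: interest €242.68; balance after payment €11,819.62.
Closed form: n = −ln(1 − rB₀/P)/ln(1+r) = −ln(0.87553)/ln(1.01758) ≈ 7.626, so the balance reaches zero during payment 8.

8 months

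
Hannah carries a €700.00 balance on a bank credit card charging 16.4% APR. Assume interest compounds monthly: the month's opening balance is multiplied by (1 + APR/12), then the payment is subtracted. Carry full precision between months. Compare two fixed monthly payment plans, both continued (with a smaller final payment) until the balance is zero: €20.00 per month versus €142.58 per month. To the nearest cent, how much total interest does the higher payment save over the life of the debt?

Monthly rate r = 16.4%/12 = 1.36667% = 0.0136667.
At €20.00/mo: n = ⌈−ln(1 − rB₀/P)/ln(1+r)⌉ = 48 payments (last €18.78); total interest = total paid − €700.00 = €258.78.
At €142.58/mo: 6 payments (last €16.73); total interest €29.63.
Interest saved = €258.78 − €29.63 = €229.15.

€229.15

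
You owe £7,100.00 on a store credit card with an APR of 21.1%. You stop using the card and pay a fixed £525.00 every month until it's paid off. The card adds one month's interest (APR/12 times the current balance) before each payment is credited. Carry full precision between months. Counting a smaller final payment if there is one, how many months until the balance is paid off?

16 payments

Monthly rate r = 21.1%/12 = 1.75833% = 0.0175833.
Recurrence: B ← B·(1+r) − £525.00.
Month 1: interest £124.84; balance after payment £6,699.84.
Month 2: interest £117.81; balance after payment £6,292.65.
Closed form: n = −ln(1 − rB₀/P)/ln(1+r) = −ln(0.76221)/ln(1.01758) ≈ 15.578, so the balance reaches zero during payment 16.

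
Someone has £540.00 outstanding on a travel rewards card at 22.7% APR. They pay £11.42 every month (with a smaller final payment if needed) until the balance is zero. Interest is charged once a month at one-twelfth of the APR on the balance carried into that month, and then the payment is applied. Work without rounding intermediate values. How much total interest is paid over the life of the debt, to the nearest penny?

£830.46

Monthly rate r = 22.7%/12 = 1.89167% = 0.0189167.
Payoff takes n = ⌈−ln(1 − rB₀/P)/ln(1+r)⌉ = ⌈120.005⌉ = 121 payments; the last is £0.06.
Total paid = 120·£11.42 + £0.06 = £1,370.46.
Total interest = total paid − principal = £1,370.46 − £540.00 = £830.46.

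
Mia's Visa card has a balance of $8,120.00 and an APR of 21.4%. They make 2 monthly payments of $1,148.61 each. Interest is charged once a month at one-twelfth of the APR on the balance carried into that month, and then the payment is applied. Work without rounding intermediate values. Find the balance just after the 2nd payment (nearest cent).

$6,094.49

Monthly rate r = 21.4%/12 = 1.78333% = 0.0178333.
Each month: B ← B·(1+r) − $1,148.61.
Month 1: interest $144.81; balance after payment $7,116.20.
Month 2: interest $126.91; balance after payment $6,094.49.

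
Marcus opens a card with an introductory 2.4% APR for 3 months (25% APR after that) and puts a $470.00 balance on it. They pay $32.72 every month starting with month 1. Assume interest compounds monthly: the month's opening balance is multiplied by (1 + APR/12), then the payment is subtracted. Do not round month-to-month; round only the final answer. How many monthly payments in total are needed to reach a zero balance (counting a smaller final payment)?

17 months

Promo months 1–3 at r₀ = 2.4%/12 = 0.002; months 4+ at r₁ = 25%/12 = 0.0208333.
After month 3: iterate B ← B·(1+r₀) − $32.72 for 3 months → $374.47.
Then at r₁ with $32.72/mo: n₂ = −ln(1 − r₁·B/P)/ln(1+r₁) ≈ 13.21 → 14 more payments.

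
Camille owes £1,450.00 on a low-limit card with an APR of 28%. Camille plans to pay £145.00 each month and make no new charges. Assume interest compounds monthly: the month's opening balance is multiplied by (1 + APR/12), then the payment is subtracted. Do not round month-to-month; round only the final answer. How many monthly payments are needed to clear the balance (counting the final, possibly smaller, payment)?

Monthly rate r = 28%/12 = 2.33333% = 0.0233333.
Recurrence: B ← B·(1+r) − £145.00.
Month 1: interest £33.83; balance after payment £1,338.83.
Month 2: interest £31.24; balance after payment £1,225.07.
Closed form: n = −ln(1 − rB₀/P)/ln(1+r) = −ln(0.76667)/ln(1.02333) ≈ 11.520, so the balance reaches zero during payment 12.

12 payments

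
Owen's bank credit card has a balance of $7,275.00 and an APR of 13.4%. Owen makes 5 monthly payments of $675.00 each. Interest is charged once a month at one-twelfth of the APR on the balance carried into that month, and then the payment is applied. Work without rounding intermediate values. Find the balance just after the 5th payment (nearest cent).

$4,239.14

Monthly rate r = 13.4%/12 = 1.11667% = 0.0111667.
Each month: B ← B·(1+r) − $675.00.
Month 1: interest $81.24; balance after payment $6,681.24.
Month 2: interest $74.61; balance after payment $6,080.84.
Month 3: interest $67.90; balance after payment $5,473.75.
Month 4: interest $61.12; balance after payment $4,859.87.
Month 5: interest $54.27; balance after payment $4,239.14.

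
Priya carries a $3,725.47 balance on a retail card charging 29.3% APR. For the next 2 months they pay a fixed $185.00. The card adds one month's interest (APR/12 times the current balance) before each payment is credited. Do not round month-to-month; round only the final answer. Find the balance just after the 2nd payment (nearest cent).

$3,535.10

Monthly rate r = 29.3%/12 = 2.44167% = 0.0244167.
Each month: B ← B·(1+r) − $185.00.
Month 1: interest $90.96; balance after payment $3,631.43.
Month 2: interest $88.67; balance after payment $3,535.10.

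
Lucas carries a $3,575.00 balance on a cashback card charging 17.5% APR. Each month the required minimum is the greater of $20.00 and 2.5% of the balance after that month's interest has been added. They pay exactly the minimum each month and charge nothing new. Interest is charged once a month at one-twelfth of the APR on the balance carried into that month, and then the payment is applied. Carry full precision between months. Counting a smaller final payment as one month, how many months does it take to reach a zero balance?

199 months

Monthly rate r = 17.5%/12 = 1.45833% = 0.0145833.
While 2.5% of the post-interest balance exceeds $20.00, each month B ← (B·(1+r))·(1 − 0.025), i.e. B shrinks by the factor (1+r)·0.975 = 0.98922.
This holds for months 1–140. Entering month 141 the balance is $783.80; 2.5% of the post-interest balance is now below $20.00, so the flat $20.00 minimum applies from here.
From month 141 a fixed $20.00 at rate r clears $783.80 in 59 more payments. Total: 140 + 59 = 199 months.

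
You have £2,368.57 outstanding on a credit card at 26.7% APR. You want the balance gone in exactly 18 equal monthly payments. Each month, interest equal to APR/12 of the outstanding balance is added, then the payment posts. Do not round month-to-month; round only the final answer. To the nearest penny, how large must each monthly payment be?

£161.13

Monthly rate r = 26.7%/12 = 2.225% = 0.02225.
Level-payment amortization: P = B₀·r / (1 − (1+r)^(−n)) = 2368.57·0.02225 / (1 − 1.02225^(−18)).
Denominator 1 − (1+r)^(−18) = 0.327066957.
P = 52.7007 / 0.327066957 ≈ 161.13.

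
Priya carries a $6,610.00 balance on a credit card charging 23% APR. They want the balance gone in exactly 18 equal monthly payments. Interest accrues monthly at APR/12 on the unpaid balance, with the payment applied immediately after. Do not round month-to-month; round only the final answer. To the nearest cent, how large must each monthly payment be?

$437.68

Monthly rate r = 23%/12 = 1.91667% = 0.0191667.
Level-payment amortization: P = B₀·r / (1 − (1+r)^(−n)) = 6610.00·0.0191667 / (1 − 1.01917^(−18)).
Denominator 1 − (1+r)^(−18) = 0.289463811.
P = 126.692 / 0.289463811 ≈ 437.68.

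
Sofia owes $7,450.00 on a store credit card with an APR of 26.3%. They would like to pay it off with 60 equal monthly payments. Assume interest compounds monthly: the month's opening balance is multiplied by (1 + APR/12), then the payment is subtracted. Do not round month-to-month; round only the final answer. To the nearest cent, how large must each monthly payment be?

$224.38

Monthly rate r = 26.3%/12 = 2.19167% = 0.0219167.
Level-payment amortization: P = B₀·r / (1 − (1+r)^(−n)) = 7450.00·0.0219167 / (1 − 1.02192^(−60)).
Denominator 1 − (1+r)^(−60) = 0.727685312.
P = 163.279 / 0.727685312 ≈ 224.38.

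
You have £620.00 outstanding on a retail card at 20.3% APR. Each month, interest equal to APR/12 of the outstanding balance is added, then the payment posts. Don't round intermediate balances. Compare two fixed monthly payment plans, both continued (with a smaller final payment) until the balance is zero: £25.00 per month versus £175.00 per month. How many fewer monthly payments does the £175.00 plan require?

29 fewer payments

Monthly rate r = 20.3%/12 = 1.69167% = 0.0169167.
At £25.00/mo: n = ⌈−ln(1 − rB₀/P)/ln(1+r)⌉ = 33 payments (last £10.66); total interest = total paid − £620.00 = £190.66.
At £175.00/mo: 4 payments (last £120.07); total interest £25.07.
Payments saved = 33 − 4 = 29.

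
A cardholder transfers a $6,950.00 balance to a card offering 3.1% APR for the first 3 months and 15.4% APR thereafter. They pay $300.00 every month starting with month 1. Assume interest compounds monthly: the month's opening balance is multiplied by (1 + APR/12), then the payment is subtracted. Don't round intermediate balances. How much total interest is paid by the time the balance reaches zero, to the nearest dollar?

$1,067

Promo months 1–3 at r₀ = 3.1%/12 = 0.00258333; months 4+ at r₁ = 15.4%/12 = 0.0128333.
After month 3: iterate B ← B·(1+r₀) − $300.00 for 3 months → $6,101.67.
Then at r₁ with $300.00/mo: n₂ = −ln(1 − r₁·B/P)/ln(1+r₁) ≈ 23.72 → 24 more payments.
Total paid = 26·$300.00 + $216.60 = $8,016.60; interest = $8,016.60 − $6,950.00 = $1,066.60.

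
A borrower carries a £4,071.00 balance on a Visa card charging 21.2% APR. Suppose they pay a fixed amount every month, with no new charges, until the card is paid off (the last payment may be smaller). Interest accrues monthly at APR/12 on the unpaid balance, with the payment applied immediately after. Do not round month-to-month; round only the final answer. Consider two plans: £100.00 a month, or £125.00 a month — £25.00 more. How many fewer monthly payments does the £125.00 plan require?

Monthly rate r = 21.2%/12 = 1.76667% = 0.0176667.
At £100.00/mo: n = ⌈−ln(1 − rB₀/P)/ln(1+r)⌉ = 73 payments (last £53.06); total interest = total paid − £4,071.00 = £3,182.06.
At £125.00/mo: 49 payments (last £113.84); total interest £2,042.84.
Payments saved = 73 − 49 = 24.

24 fewer payments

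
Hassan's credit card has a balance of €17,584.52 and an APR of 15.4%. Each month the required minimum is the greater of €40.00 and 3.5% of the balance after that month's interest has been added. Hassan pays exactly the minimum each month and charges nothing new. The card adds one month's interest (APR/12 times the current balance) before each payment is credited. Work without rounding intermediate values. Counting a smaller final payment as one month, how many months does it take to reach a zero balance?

156 months

Monthly rate r = 15.4%/12 = 1.28333% = 0.0128333.
While 3.5% of the post-interest balance exceeds €40.00, each month B ← (B·(1+r))·(1 − 0.035), i.e. B shrinks by the factor (1+r)·0.965 = 0.97738.
This holds for months 1–121. Entering month 122 the balance is €1,104.16; 3.5% of the post-interest balance is now below €40.00, so the flat €40.00 minimum applies from here.
From month 122 a fixed €40.00 at rate r clears €1,104.16 in 35 more payments. Total: 121 + 35 = 156 months.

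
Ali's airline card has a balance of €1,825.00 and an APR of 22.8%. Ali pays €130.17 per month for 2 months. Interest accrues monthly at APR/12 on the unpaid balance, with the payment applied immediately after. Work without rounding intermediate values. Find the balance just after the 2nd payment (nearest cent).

€1,632.20

Monthly rate r = 22.8%/12 = 1.9% = 0.019.
Each month: B ← B·(1+r) − €130.17.
Month 1: interest €34.67; balance after payment €1,729.50.
Month 2: interest €32.86; balance after payment €1,632.20.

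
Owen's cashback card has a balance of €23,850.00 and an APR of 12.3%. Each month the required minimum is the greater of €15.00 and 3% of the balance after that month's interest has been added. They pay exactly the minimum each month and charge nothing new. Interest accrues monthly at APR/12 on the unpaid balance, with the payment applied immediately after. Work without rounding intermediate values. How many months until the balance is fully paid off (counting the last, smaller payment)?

232 months

Monthly rate r = 12.3%/12 = 1.025% = 0.01025.
While 3% of the post-interest balance exceeds €15.00, each month B ← (B·(1+r))·(1 − 0.03), i.e. B shrinks by the factor (1+r)·0.97 = 0.97994.
This holds for months 1–192. Entering month 193 the balance is €487.53; 3% of the post-interest balance is now below €15.00, so the flat €15.00 minimum applies from here.
From month 193 a fixed €15.00 at rate r clears €487.53 in 40 more payments. Total: 192 + 40 = 232 months.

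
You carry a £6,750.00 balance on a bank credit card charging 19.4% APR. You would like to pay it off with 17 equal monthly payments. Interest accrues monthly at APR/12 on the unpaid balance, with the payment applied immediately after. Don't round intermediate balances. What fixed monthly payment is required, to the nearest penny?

Monthly rate r = 19.4%/12 = 1.61667% = 0.0161667.
Level-payment amortization: P = B₀·r / (1 − (1+r)^(−n)) = 6750.00·0.0161667 / (1 − 1.01617^(−17)).
Denominator 1 − (1+r)^(−17) = 0.238629683.
P = 109.125 / 0.238629683 ≈ 457.30.

£457.30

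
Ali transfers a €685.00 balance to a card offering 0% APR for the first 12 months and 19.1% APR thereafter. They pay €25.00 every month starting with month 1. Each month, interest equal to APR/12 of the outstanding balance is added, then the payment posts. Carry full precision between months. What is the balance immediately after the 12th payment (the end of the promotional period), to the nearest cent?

Promo months 1–12 at r₀ = 0%/12 = 0; months 13+ at r₁ = 19.1%/12 = 0.0159167.
After month 12 (no interest yet): B = €685.00 − 12·€25.00 = €385.00.

€385.00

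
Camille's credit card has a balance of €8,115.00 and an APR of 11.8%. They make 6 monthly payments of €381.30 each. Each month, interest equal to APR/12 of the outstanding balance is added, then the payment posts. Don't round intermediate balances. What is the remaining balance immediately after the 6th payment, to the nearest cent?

Monthly rate r = 11.8%/12 = 0.983333% = 0.00983333.
Each month: B ← B·(1+r) − €381.30.
Month 1: interest €79.80; balance after payment €7,813.50.
Month 2: interest €76.83; balance after payment €7,509.03.
Month 3: interest €73.84; balance after payment €7,201.57.
Month 4: interest €70.82; balance after payment €6,891.08.
Month 5: interest €67.76; balance after payment €6,577.55.
Month 6: interest €64.68; balance after payment €6,260.93.

€6,260.93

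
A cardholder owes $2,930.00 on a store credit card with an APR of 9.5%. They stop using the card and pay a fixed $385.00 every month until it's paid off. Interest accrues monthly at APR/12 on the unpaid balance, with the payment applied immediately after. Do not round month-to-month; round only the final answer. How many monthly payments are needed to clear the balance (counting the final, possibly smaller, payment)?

8 months

Monthly rate r = 9.5%/12 = 0.791667% = 0.00791667.
Recurrence: B ← B·(1+r) − $385.00.
Month 1: interest $23.20; balance after payment $2,568.20.
Month 2: interest $20.33; balance after payment $2,203.53.
Closed form: n = −ln(1 − rB₀/P)/ln(1+r) = −ln(0.93975)/ln(1.00792) ≈ 7.880, so the balance reaches zero during payment 8.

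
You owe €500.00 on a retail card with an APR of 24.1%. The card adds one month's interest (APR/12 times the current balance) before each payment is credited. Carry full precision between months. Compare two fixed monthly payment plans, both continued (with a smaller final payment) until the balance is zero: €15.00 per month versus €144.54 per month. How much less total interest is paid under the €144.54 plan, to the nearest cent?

Monthly rate r = 24.1%/12 = 2.00833% = 0.0200833.
At €15.00/mo: n = ⌈−ln(1 − rB₀/P)/ln(1+r)⌉ = 56 payments (last €10.10); total interest = total paid − €500.00 = €335.10.
At €144.54/mo: 4 payments (last €90.12); total interest €23.74.
Interest saved = €335.10 − €23.74 = €311.36.

€311.36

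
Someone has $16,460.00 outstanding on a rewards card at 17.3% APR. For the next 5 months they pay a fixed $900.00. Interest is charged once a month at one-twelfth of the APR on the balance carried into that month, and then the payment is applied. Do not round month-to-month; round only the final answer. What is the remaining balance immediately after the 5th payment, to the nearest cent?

Monthly rate r = 17.3%/12 = 1.44167% = 0.0144167.
Each month: B ← B·(1+r) − $900.00.
Month 1: interest $237.30; balance after payment $15,797.30.
Month 2: interest $227.74; balance after payment $15,125.04.
Month 3: interest $218.05; balance after payment $14,443.10.
Month 4: interest $208.22; balance after payment $13,751.32.
Month 5: interest $198.25; balance after payment $13,049.56.

$13,049.56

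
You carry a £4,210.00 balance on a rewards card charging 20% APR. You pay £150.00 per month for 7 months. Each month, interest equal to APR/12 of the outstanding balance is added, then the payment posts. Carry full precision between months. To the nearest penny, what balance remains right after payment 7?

£3,622.44

Monthly rate r = 20%/12 = 1.66667% = 0.0166667.
Each month: B ← B·(1+r) − £150.00.
Month 1: interest £70.17; balance after payment £4,130.17.
Month 2: interest £68.84; balance after payment £4,049.00.
Month 3: interest £67.48; balance after payment £3,966.49.
Month 4: interest £66.11; balance after payment £3,882.59.
Month 5: interest £64.71; balance after payment £3,797.30.
Month 6: interest £63.29; balance after payment £3,710.59.
Month 7: interest £61.84; balance after payment £3,622.44.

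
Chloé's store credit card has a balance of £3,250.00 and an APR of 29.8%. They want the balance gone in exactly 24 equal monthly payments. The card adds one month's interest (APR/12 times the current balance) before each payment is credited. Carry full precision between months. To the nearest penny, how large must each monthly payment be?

£181.38

Monthly rate r = 29.8%/12 = 2.48333% = 0.0248333.
Level-payment amortization: P = B₀·r / (1 − (1+r)^(−n)) = 3250.00·0.0248333 / (1 − 1.02483^(−24)).
Denominator 1 − (1+r)^(−24) = 0.444962692.
P = 80.7083 / 0.444962692 ≈ 181.38.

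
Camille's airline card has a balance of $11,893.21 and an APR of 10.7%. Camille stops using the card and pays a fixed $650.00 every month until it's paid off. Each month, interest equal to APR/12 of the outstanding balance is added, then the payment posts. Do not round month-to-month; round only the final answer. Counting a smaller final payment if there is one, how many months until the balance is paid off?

21 payments

Monthly rate r = 10.7%/12 = 0.891667% = 0.00891667.
Recurrence: B ← B·(1+r) − $650.00.
Month 1: interest $106.05; balance after payment $11,349.26.
Month 2: interest $101.20; balance after payment $10,800.46.
Closed form: n = −ln(1 − rB₀/P)/ln(1+r) = −ln(0.83685)/ln(1.00892) ≈ 20.064, so the balance reaches zero during payment 21.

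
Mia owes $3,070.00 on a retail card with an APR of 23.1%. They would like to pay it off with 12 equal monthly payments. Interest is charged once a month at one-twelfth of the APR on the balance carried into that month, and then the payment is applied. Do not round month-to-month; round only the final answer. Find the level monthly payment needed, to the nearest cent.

Monthly rate r = 23.1%/12 = 1.925% = 0.01925.
Level-payment amortization: P = B₀·r / (1 − (1+r)^(−n)) = 3070.00·0.01925 / (1 − 1.01925^(−12)).
Denominator 1 − (1+r)^(−12) = 0.204516166.
P = 59.0975 / 0.204516166 ≈ 288.96.

$288.96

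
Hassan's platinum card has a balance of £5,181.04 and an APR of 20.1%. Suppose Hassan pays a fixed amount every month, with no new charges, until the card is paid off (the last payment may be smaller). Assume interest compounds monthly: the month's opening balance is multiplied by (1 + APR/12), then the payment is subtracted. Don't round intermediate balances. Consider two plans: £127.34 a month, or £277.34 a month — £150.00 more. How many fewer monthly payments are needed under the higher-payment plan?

46 fewer payments

Monthly rate r = 20.1%/12 = 1.675% = 0.01675.
At £127.34/mo: n = ⌈−ln(1 − rB₀/P)/ln(1+r)⌉ = 69 payments (last £111.82); total interest = total paid − £5,181.04 = £3,589.90.
At £277.34/mo: 23 payments (last £164.88); total interest £1,085.32.
Payments saved = 69 − 23 = 46.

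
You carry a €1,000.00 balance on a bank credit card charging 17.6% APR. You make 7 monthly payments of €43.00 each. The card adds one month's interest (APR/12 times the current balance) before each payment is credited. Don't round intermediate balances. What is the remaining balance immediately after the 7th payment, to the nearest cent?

€792.72

Monthly rate r = 17.6%/12 = 1.46667% = 0.0146667.
Each month: B ← B·(1+r) − €43.00.
Month 1: interest €14.67; balance after payment €971.67.
Month 2: interest €14.25; balance after payment €942.92.
Month 3: interest €13.83; balance after payment €913.75.
Month 4: interest €13.40; balance after payment €884.15.
Month 5: interest €12.97; balance after payment €854.12.
Month 6: interest €12.53; balance after payment €823.64.
Month 7: interest €12.08; balance after payment €792.72.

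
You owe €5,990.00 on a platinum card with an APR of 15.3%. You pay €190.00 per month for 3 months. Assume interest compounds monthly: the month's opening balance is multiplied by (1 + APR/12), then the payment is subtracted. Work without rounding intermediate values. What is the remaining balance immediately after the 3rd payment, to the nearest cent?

€5,644.75

Monthly rate r = 15.3%/12 = 1.275% = 0.01275.
Each month: B ← B·(1+r) − €190.00.
Month 1: interest €76.37; balance after payment €5,876.37.
Month 2: interest €74.92; balance after payment €5,761.30.
Month 3: interest €73.46; balance after payment €5,644.75.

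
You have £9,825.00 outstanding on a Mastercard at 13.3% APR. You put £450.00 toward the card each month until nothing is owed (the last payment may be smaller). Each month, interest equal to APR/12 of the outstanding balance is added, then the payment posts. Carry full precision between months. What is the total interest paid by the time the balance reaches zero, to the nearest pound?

£1,486

Monthly rate r = 13.3%/12 = 1.10833% = 0.0110833.
Payoff takes n = ⌈−ln(1 − rB₀/P)/ln(1+r)⌉ = ⌈25.136⌉ = 26 payments; the last is £61.31.
Total paid = 25·£450.00 + £61.31 = £11,311.31.
Total interest = total paid − principal = £11,311.31 − £9,825.00 = £1,486.31.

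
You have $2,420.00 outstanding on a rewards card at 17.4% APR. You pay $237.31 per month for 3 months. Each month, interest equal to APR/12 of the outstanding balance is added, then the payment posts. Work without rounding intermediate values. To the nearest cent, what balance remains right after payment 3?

Monthly rate r = 17.4%/12 = 1.45% = 0.0145.
Each month: B ← B·(1+r) − $237.31.
Month 1: interest $35.09; balance after payment $2,217.78.
Month 2: interest $32.16; balance after payment $2,012.63.
Month 3: interest $29.18; balance after payment $1,804.50.

$1,804.50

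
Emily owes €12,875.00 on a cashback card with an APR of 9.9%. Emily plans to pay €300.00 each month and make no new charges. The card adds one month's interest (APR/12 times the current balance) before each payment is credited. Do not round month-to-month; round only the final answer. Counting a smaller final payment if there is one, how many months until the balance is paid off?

Monthly rate r = 9.9%/12 = 0.825% = 0.00825.
Recurrence: B ← B·(1+r) − €300.00.
Month 1: interest €106.22; balance after payment €12,681.22.
Month 2: interest €104.62; balance after payment €12,485.84.
Closed form: n = −ln(1 − rB₀/P)/ln(1+r) = −ln(0.64594)/ln(1.00825) ≈ 53.194, so the balance reaches zero during payment 54.

54 payments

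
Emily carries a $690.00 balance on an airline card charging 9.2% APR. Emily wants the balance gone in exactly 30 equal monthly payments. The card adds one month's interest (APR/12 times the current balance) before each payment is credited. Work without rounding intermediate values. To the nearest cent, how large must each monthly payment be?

$25.83

Monthly rate r = 9.2%/12 = 0.766667% = 0.00766667.
Level-payment amortization: P = B₀·r / (1 − (1+r)^(−n)) = 690.00·0.00766667 / (1 − 1.00767^(−30)).
Denominator 1 − (1+r)^(−30) = 0.204769138.
P = 5.29 / 0.204769138 ≈ 25.83.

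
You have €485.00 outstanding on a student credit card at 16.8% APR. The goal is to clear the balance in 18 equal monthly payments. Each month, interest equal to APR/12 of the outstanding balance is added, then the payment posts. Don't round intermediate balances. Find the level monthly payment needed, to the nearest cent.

€30.67

Monthly rate r = 16.8%/12 = 1.4% = 0.014.
Level-payment amortization: P = B₀·r / (1 − (1+r)^(−n)) = 485.00·0.014 / (1 − 1.014^(−18)).
Denominator 1 − (1+r)^(−18) = 0.221395678.
P = 6.79 / 0.221395678 ≈ 30.67.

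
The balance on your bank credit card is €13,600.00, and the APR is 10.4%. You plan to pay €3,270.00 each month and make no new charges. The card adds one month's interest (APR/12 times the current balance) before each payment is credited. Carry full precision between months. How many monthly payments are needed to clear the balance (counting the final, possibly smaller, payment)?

Monthly rate r = 10.4%/12 = 0.866667% = 0.00866667.
Recurrence: B ← B·(1+r) − €3,270.00.
Month 1: interest €117.87; balance after payment €10,447.87.
Month 2: interest €90.55; balance after payment €7,268.41.
Month 3: interest €62.99; balance after payment €4,061.41.
Month 4: interest €35.20; balance after payment €826.61.
Month 5: interest €7.16; balance after payment €0.00.

5 payments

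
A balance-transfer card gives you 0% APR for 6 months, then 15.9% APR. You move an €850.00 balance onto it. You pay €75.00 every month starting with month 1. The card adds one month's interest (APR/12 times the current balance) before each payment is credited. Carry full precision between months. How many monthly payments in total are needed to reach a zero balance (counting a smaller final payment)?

12 months

Promo months 1–6 at r₀ = 0%/12 = 0; months 7+ at r₁ = 15.9%/12 = 0.01325.
After month 6 (no interest yet): B = €850.00 − 6·€75.00 = €400.00.
Then at r₁ with €75.00/mo: n₂ = −ln(1 − r₁·B/P)/ln(1+r₁) ≈ 5.57 → 6 more payments.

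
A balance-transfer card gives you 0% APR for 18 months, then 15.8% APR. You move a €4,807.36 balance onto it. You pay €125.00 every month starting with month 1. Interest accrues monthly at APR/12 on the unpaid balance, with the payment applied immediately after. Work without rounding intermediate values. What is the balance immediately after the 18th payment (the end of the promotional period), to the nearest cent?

€2,557.36

Promo months 1–18 at r₀ = 0%/12 = 0; months 19+ at r₁ = 15.8%/12 = 0.0131667.
After month 18 (no interest yet): B = €4,807.36 − 18·€125.00 = €2,557.36.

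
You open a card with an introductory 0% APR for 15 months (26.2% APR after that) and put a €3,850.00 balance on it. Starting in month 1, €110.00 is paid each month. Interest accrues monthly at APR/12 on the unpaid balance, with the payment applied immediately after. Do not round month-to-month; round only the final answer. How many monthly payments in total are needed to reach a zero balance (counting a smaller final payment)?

42 payments

Promo months 1–15 at r₀ = 0%/12 = 0; months 16+ at r₁ = 26.2%/12 = 0.0218333.
After month 15 (no interest yet): B = €3,850.00 − 15·€110.00 = €2,200.00.
Then at r₁ with €110.00/mo: n₂ = −ln(1 − r₁·B/P)/ln(1+r₁) ≈ 26.57 → 27 more payments.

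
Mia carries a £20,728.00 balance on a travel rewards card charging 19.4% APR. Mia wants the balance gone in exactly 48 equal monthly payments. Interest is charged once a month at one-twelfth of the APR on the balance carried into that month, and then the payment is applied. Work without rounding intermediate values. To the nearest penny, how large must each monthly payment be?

£624.15

Monthly rate r = 19.4%/12 = 1.61667% = 0.0161667.
Level-payment amortization: P = B₀·r / (1 − (1+r)^(−n)) = 20728.00·0.0161667 / (1 − 1.01617^(−48)).
Denominator 1 − (1+r)^(−48) = 0.536891601.
P = 335.103 / 0.536891601 ≈ 624.15.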